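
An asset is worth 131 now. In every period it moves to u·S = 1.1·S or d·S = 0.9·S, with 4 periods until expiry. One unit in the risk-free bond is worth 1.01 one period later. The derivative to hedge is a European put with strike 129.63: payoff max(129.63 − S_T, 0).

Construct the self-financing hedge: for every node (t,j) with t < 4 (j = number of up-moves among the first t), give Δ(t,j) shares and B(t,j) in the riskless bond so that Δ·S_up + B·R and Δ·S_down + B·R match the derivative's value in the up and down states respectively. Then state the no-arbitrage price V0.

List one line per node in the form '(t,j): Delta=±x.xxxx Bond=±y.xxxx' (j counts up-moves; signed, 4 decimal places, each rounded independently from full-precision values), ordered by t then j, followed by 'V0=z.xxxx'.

(0,0): Delta=-0.3721 Bond=55.6439
(1,0): Delta=-0.6567 Bond=89.7551
(1,1): Delta=-0.1816 Bond=28.7465
(2,0): Delta=-1.0000 Bond=127.0758
(2,1): Delta=-0.4270 Bond=60.8520
(2,2): Delta=-0.0174 Bond=3.0010
(3,0): Delta=-1.0000 Bond=128.3465
(3,1): Delta=-1.0000 Bond=128.3465
(3,2): Delta=-0.0434 Bond=6.7356
(3,3): Delta=0.0000 Bond=0.0000
V0=6.8938

Since d<R<u, set p* = (R−d)/(u−d) = 0.5500; price each node as the discounted p*-expectation of its children.
Terminal values V(4,·): V(4,0)=43.6809, V(4,1)=24.5811, V(4,2)=1.2369, V(4,3)=0.0000, V(4,4)=0.0000
(3,0): S=95.4990. Δ = (V_up−V_dn)/(S_up−S_dn) = (24.5811−43.6809)/(105.0489−85.9491) = -1.0000. V = [p*·24.5811 + (1−p*)·43.6809]/1.01 = 32.8475. B = V − Δ·S = 128.3465.
(3,1): S=116.7210. Δ = (V_up−V_dn)/(S_up−S_dn) = (1.2369−24.5811)/(128.3931−105.0489) = -1.0000. V = [p*·1.2369 + (1−p*)·24.5811]/1.01 = 11.6255. B = V − Δ·S = 128.3465.
(3,2): S=142.6590. Δ = (V_up−V_dn)/(S_up−S_dn) = (0.0000−1.2369)/(156.9249−128.3931) = -0.0434. V = [p*·0.0000 + (1−p*)·1.2369]/1.01 = 0.5511. B = V − Δ·S = 6.7356.
(3,3): S=174.3610. Δ = (V_up−V_dn)/(S_up−S_dn) = (0.0000−0.0000)/(191.7971−156.9249) = 0.0000. V = [p*·0.0000 + (1−p*)·0.0000]/1.01 = 0.0000. B = V − Δ·S = 0.0000.
(2,0): S=106.1100. Δ = (V_up−V_dn)/(S_up−S_dn) = (11.6255−32.8475)/(116.7210−95.4990) = -1.0000. V = [p*·11.6255 + (1−p*)·32.8475]/1.01 = 20.9658. B = V − Δ·S = 127.0758.
(2,1): S=129.6900. Δ = (V_up−V_dn)/(S_up−S_dn) = (0.5511−11.6255)/(142.6590−116.7210) = -0.4270. V = [p*·0.5511 + (1−p*)·11.6255]/1.01 = 5.4798. B = V − Δ·S = 60.8520.
(2,2): S=158.5100. Δ = (V_up−V_dn)/(S_up−S_dn) = (0.0000−0.5511)/(174.3610−142.6590) = -0.0174. V = [p*·0.0000 + (1−p*)·0.5511]/1.01 = 0.2455. B = V − Δ·S = 3.0010.
(1,0): S=117.9000. Δ = (V_up−V_dn)/(S_up−S_dn) = (5.4798−20.9658)/(129.6900−106.1100) = -0.6567. V = [p*·5.4798 + (1−p*)·20.9658]/1.01 = 12.3252. B = V − Δ·S = 89.7551.
(1,1): S=144.1000. Δ = (V_up−V_dn)/(S_up−S_dn) = (0.2455−5.4798)/(158.5100−129.6900) = -0.1816. V = [p*·0.2455 + (1−p*)·5.4798]/1.01 = 2.5752. B = V − Δ·S = 28.7465.
(0,0): S=131.0000. Δ = (V_up−V_dn)/(S_up−S_dn) = (2.5752−12.3252)/(144.1000−117.9000) = -0.3721. V = [p*·2.5752 + (1−p*)·12.3252]/1.01 = 6.8938. B = V − Δ·S = 55.6439.
Check: Δ(0,0)·S0 + B(0,0) = 6.8938 = V0.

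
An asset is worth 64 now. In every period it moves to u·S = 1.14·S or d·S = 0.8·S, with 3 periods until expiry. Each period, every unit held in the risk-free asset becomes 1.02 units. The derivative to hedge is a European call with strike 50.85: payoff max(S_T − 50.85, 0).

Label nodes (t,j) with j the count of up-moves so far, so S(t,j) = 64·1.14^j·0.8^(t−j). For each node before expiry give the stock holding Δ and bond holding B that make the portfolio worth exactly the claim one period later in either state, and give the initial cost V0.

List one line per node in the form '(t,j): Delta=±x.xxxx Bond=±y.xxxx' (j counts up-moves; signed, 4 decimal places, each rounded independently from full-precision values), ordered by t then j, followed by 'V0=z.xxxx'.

Risk-neutral probability p* = (R−d)/(u−d) = (1.02−0.8)/(1.14−0.8) = 0.6471.
Terminal payoffs: V(3,0)=0.0000, V(3,1)=0.0000, V(3,2)=15.6895, V(3,3)=43.9688
(2,0): S=40.9600. Δ = (V_up−V_dn)/(S_up−S_dn) = (0.0000−0.0000)/(46.6944−32.7680) = 0.0000. V = [p*·0.0000 + (1−p*)·0.0000]/1.02 = 0.0000. B = V − Δ·S = 0.0000.
(2,1): S=58.3680. Δ = (V_up−V_dn)/(S_up−S_dn) = (15.6895−0.0000)/(66.5395−46.6944) = 0.7906. V = [p*·15.6895 + (1−p*)·0.0000]/1.02 = 9.9530. B = V − Δ·S = -36.1927.
(2,2): S=83.1744. Δ = (V_up−V_dn)/(S_up−S_dn) = (43.9688−15.6895)/(94.8188−66.5395) = 1.0000. V = [p*·43.9688 + (1−p*)·15.6895]/1.02 = 33.3215. B = V − Δ·S = -49.8529.
(1,0): S=51.2000. Δ = (V_up−V_dn)/(S_up−S_dn) = (9.9530−0.0000)/(58.3680−40.9600) = 0.5717. V = [p*·9.9530 + (1−p*)·0.0000]/1.02 = 6.3139. B = V − Δ·S = -22.9596.
(1,1): S=72.9600. Δ = (V_up−V_dn)/(S_up−S_dn) = (33.3215−9.9530)/(83.1744−58.3680) = 0.9420. V = [p*·33.3215 + (1−p*)·9.9530]/1.02 = 24.5821. B = V − Δ·S = -44.1487.
(0,0): S=64.0000. Δ = (V_up−V_dn)/(S_up−S_dn) = (24.5821−6.3139)/(72.9600−51.2000) = 0.8395. V = [p*·24.5821 + (1−p*)·6.3139]/1.02 = 17.7789. B = V − Δ·S = -35.9512.
Self-financing check: at every node Δ·S+B equals the discounted successor values.

(0,0): Delta=0.8395 Bond=-35.9512
(1,0): Delta=0.5717 Bond=-22.9596
(1,1): Delta=0.9420 Bond=-44.1487
(2,0): Delta=0.0000 Bond=0.0000
(2,1): Delta=0.7906 Bond=-36.1927
(2,2): Delta=1.0000 Bond=-49.8529
V0=17.7789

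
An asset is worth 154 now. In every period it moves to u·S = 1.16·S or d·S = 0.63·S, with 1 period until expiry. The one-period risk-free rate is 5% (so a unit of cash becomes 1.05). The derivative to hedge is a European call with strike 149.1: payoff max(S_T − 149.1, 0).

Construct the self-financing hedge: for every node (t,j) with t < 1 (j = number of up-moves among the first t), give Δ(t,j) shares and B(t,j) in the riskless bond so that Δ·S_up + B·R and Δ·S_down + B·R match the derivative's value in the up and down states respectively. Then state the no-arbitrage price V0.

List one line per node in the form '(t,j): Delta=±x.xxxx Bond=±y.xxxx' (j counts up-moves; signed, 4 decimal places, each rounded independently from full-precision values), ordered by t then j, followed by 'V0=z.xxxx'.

Since d<R<u, set p* = (R−d)/(u−d) = 0.7925; price each node as the discounted p*-expectation of its children.
Terminal values V(1,·): V(1,0)=0.0000, V(1,1)=29.5400
(0,0): S=154.0000. Δ = (V_up−V_dn)/(S_up−S_dn) = (29.5400−0.0000)/(178.6400−97.0200) = 0.3619. V = [p*·29.5400 + (1−p*)·0.0000]/1.05 = 22.2943. B = V − Δ·S = -33.4415.
The time-0 hedge costs 22.2943, which is the no-arbitrage price.

(0,0): Delta=0.3619 Bond=-33.4415
V0=22.2943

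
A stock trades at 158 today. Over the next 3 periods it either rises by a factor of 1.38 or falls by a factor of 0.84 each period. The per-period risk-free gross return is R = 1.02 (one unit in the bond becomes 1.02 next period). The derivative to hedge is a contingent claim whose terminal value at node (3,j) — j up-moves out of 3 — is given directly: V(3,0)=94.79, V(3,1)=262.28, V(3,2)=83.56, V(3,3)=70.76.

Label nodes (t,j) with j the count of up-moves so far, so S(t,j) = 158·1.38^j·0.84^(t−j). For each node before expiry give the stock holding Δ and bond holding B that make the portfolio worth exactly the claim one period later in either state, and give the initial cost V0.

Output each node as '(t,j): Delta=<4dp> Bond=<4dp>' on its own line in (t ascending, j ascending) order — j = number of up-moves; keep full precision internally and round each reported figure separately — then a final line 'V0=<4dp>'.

The replicating-portfolio and risk-neutral prices coincide; use p* = (1.02−0.84)/(1.38−0.84) = 0.3333 for the latter.
Terminal values V(3,·): V(3,0)=94.7900, V(3,1)=262.2800, V(3,2)=83.5600, V(3,3)=70.7600
(2,0): S=111.4848. Δ = (V_up−V_dn)/(S_up−S_dn) = (262.2800−94.7900)/(153.8490−93.6472) = 2.7821. V = [p*·262.2800 + (1−p*)·94.7900]/1.02 = 147.6667. B = V − Δ·S = -162.5000.
(2,1): S=183.1536. Δ = (V_up−V_dn)/(S_up−S_dn) = (83.5600−262.2800)/(252.7520−153.8490) = -1.8070. V = [p*·83.5600 + (1−p*)·262.2800]/1.02 = 198.7320. B = V − Δ·S = 529.6950.
(2,2): S=300.8952. Δ = (V_up−V_dn)/(S_up−S_dn) = (70.7600−83.5600)/(415.2354−252.7520) = -0.0788. V = [p*·70.7600 + (1−p*)·83.5600]/1.02 = 77.7386. B = V − Δ·S = 101.4423.
(1,0): S=132.7200. Δ = (V_up−V_dn)/(S_up−S_dn) = (198.7320−147.6667)/(183.1536−111.4848) = 0.7125. V = [p*·198.7320 + (1−p*)·147.6667]/1.02 = 161.4593. B = V − Δ·S = 66.8938.
(1,1): S=218.0400. Δ = (V_up−V_dn)/(S_up−S_dn) = (77.7386−198.7320)/(300.8952−183.1536) = -1.0276. V = [p*·77.7386 + (1−p*)·198.7320]/1.02 = 155.2950. B = V − Δ·S = 379.3569.
(0,0): S=158.0000. Δ = (V_up−V_dn)/(S_up−S_dn) = (155.2950−161.4593)/(218.0400−132.7200) = -0.0722. V = [p*·155.2950 + (1−p*)·161.4593]/1.02 = 156.2789. B = V − Δ·S = 167.6943.
Self-financing check: at every node Δ·S+B equals the discounted successor values.

(0,0): Delta=-0.0722 Bond=167.6943
(1,0): Delta=0.7125 Bond=66.8938
(1,1): Delta=-1.0276 Bond=379.3569
(2,0): Delta=2.7821 Bond=-162.5000
(2,1): Delta=-1.8070 Bond=529.6950
(2,2): Delta=-0.0788 Bond=101.4423
V0=156.2789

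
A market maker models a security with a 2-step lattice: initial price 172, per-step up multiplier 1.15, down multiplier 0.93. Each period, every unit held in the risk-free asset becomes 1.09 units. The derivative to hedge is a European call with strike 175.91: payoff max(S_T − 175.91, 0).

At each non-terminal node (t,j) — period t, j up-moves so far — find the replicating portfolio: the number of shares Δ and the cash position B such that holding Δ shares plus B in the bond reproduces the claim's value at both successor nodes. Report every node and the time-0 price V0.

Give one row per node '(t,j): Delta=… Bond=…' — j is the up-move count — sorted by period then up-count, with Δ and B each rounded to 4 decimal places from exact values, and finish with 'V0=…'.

The replicating-portfolio and risk-neutral prices coincide; use p* = (1.09−0.93)/(1.15−0.93) = 0.7273 for the latter.
At expiry t=2: V(2,0)=0.0000, V(2,1)=8.0440, V(2,2)=51.5600
(1,0): S=159.9600. Δ = (V_up−V_dn)/(S_up−S_dn) = (8.0440−0.0000)/(183.9540−148.7628) = 0.2286. V = [p*·8.0440 + (1−p*)·0.0000]/1.09 = 5.3671. B = V − Δ·S = -31.1965.
(1,1): S=197.8000. Δ = (V_up−V_dn)/(S_up−S_dn) = (51.5600−8.0440)/(227.4700−183.9540) = 1.0000. V = [p*·51.5600 + (1−p*)·8.0440]/1.09 = 36.4147. B = V − Δ·S = -161.3853.
(0,0): S=172.0000. Δ = (V_up−V_dn)/(S_up−S_dn) = (36.4147−5.3671)/(197.8000−159.9600) = 0.8205. V = [p*·36.4147 + (1−p*)·5.3671]/1.09 = 25.6396. B = V − Δ·S = -115.4856.
Check: Δ(0,0)·S0 + B(0,0) = 25.6396 = V0.

(0,0): Delta=0.8205 Bond=-115.4856
(1,0): Delta=0.2286 Bond=-31.1965
(1,1): Delta=1.0000 Bond=-161.3853
V0=25.6396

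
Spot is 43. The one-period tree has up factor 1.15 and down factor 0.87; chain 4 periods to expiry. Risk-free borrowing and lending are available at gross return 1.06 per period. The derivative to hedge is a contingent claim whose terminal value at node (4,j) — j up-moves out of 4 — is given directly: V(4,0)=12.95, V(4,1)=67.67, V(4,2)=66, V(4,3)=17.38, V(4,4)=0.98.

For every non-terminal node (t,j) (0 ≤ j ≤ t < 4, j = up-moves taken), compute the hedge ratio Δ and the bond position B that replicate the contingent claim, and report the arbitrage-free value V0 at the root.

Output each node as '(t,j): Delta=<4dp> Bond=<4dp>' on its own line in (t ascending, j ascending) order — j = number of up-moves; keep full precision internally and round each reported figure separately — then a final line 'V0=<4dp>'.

Risk-neutral probability p* = (R−d)/(u−d) = (1.06−0.87)/(1.15−0.87) = 0.6786.
Payoff layer (t=4): V(4,0)=12.9500, V(4,1)=67.6700, V(4,2)=66.0000, V(4,3)=17.3800, V(4,4)=0.9800
(3,0): S=28.3156. Δ = (V_up−V_dn)/(S_up−S_dn) = (67.6700−12.9500)/(32.5630−24.6346) = 6.9018. V = [p*·67.6700 + (1−p*)·12.9500]/1.06 = 47.2466. B = V − Δ·S = -148.1819.
(3,1): S=37.4287. Δ = (V_up−V_dn)/(S_up−S_dn) = (66.0000−67.6700)/(43.0430−32.5630) = -0.1594. V = [p*·66.0000 + (1−p*)·67.6700]/1.06 = 62.7706. B = V − Δ·S = 68.7348.
(3,2): S=49.4747. Δ = (V_up−V_dn)/(S_up−S_dn) = (17.3800−66.0000)/(56.8959−43.0430) = -3.5097. V = [p*·17.3800 + (1−p*)·66.0000]/1.06 = 31.1395. B = V − Δ·S = 204.7823.
(3,3): S=65.3976. Δ = (V_up−V_dn)/(S_up−S_dn) = (0.9800−17.3800)/(75.2073−56.8959) = -0.8956. V = [p*·0.9800 + (1−p*)·17.3800]/1.06 = 5.8976. B = V − Δ·S = 64.4690.
(2,0): S=32.5467. Δ = (V_up−V_dn)/(S_up−S_dn) = (62.7706−47.2466)/(37.4287−28.3156) = 1.7035. V = [p*·62.7706 + (1−p*)·47.2466]/1.06 = 54.5101. B = V − Δ·S = -0.9325.
(2,1): S=43.0215. Δ = (V_up−V_dn)/(S_up−S_dn) = (31.1395−62.7706)/(49.4747−37.4287) = -2.6259. V = [p*·31.1395 + (1−p*)·62.7706]/1.06 = 38.9685. B = V − Δ·S = 151.9366.
(2,2): S=56.8675. Δ = (V_up−V_dn)/(S_up−S_dn) = (5.8976−31.1395)/(65.3976−49.4747) = -1.5853. V = [p*·5.8976 + (1−p*)·31.1395]/1.06 = 13.2180. B = V − Δ·S = 103.3677.
(1,0): S=37.4100. Δ = (V_up−V_dn)/(S_up−S_dn) = (38.9685−54.5101)/(43.0215−32.5467) = -1.4837. V = [p*·38.9685 + (1−p*)·54.5101]/1.06 = 41.4755. B = V − Δ·S = 96.9812.
(1,1): S=49.4500. Δ = (V_up−V_dn)/(S_up−S_dn) = (13.2180−38.9685)/(56.8675−43.0215) = -1.8598. V = [p*·13.2180 + (1−p*)·38.9685]/1.06 = 20.2782. B = V − Δ·S = 112.2444.
(0,0): S=43.0000. Δ = (V_up−V_dn)/(S_up−S_dn) = (20.2782−41.4755)/(49.4500−37.4100) = -1.7606. V = [p*·20.2782 + (1−p*)·41.4755]/1.06 = 25.5581. B = V − Δ·S = 101.2626.
Self-financing check: at every node Δ·S+B equals the discounted successor values.

(0,0): Delta=-1.7606 Bond=101.2626
(1,0): Delta=-1.4837 Bond=96.9812
(1,1): Delta=-1.8598 Bond=112.2444
(2,0): Delta=1.7035 Bond=-0.9325
(2,1): Delta=-2.6259 Bond=151.9366
(2,2): Delta=-1.5853 Bond=103.3677
(3,0): Delta=6.9018 Bond=-148.1819
(3,1): Delta=-0.1594 Bond=68.7348
(3,2): Delta=-3.5097 Bond=204.7823
(3,3): Delta=-0.8956 Bond=64.4690
V0=25.5581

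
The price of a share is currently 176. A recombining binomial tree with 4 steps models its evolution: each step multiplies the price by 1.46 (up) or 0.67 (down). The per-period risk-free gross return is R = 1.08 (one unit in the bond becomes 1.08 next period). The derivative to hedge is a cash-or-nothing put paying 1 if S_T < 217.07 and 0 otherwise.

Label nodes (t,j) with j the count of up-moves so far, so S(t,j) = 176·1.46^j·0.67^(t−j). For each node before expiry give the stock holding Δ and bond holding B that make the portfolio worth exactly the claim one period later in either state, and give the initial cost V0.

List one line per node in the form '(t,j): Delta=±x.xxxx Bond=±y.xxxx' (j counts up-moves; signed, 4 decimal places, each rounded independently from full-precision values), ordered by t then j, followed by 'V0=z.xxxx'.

Risk-neutral probability p* = (R−d)/(u−d) = (1.08−0.67)/(1.46−0.67) = 0.5190.
At expiry t=4: V(4,0)=1.0000, V(4,1)=1.0000, V(4,2)=1.0000, V(4,3)=0.0000, V(4,4)=0.0000
  t=3,j=0: stock 52.9343 → up 77.2841 (V=1.0000), down 35.4660 (V=1.0000). Price 0.9259; hedge Δ=0.0000, bond B=0.9259.
  t=3,j=1: stock 115.3493 → up 168.4100 (V=1.0000), down 77.2841 (V=1.0000). Price 0.9259; hedge Δ=0.0000, bond B=0.9259.
  t=3,j=2: stock 251.3583 → up 366.9831 (V=0.0000), down 168.4100 (V=1.0000). Price 0.4454; hedge Δ=-0.0050, bond B=1.7112.
  t=3,j=3: stock 547.7359 → up 799.6945 (V=0.0000), down 366.9831 (V=0.0000). Price 0.0000; hedge Δ=0.0000, bond B=0.0000.
  t=2,j=0: stock 79.0064 → up 115.3493 (V=0.9259), down 52.9343 (V=0.9259). Price 0.8573; hedge Δ=0.0000, bond B=0.8573.
  t=2,j=1: stock 172.1632 → up 251.3583 (V=0.4454), down 115.3493 (V=0.9259). Price 0.6264; hedge Δ=-0.0035, bond B=1.2347.
  t=2,j=2: stock 375.1616 → up 547.7359 (V=0.0000), down 251.3583 (V=0.4454). Price 0.1984; hedge Δ=-0.0015, bond B=0.7621.
  t=1,j=0: stock 117.9200 → up 172.1632 (V=0.6264), down 79.0064 (V=0.8573). Price 0.6829; hedge Δ=-0.0025, bond B=0.9752.
  t=1,j=1: stock 256.9600 → up 375.1616 (V=0.1984), down 172.1632 (V=0.6264). Price 0.3743; hedge Δ=-0.0021, bond B=0.9162.
  t=0,j=0: stock 176.0000 → up 256.9600 (V=0.3743), down 117.9200 (V=0.6829). Price 0.4840; hedge Δ=-0.0022, bond B=0.8746.
Self-financing check: at every node Δ·S+B equals the discounted successor values.

(0,0): Delta=-0.0022 Bond=0.8746
(1,0): Delta=-0.0025 Bond=0.9752
(1,1): Delta=-0.0021 Bond=0.9162
(2,0): Delta=0.0000 Bond=0.8573
(2,1): Delta=-0.0035 Bond=1.2347
(2,2): Delta=-0.0015 Bond=0.7621
(3,0): Delta=0.0000 Bond=0.9259
(3,1): Delta=0.0000 Bond=0.9259
(3,2): Delta=-0.0050 Bond=1.7112
(3,3): Delta=0.0000 Bond=0.0000
V0=0.4840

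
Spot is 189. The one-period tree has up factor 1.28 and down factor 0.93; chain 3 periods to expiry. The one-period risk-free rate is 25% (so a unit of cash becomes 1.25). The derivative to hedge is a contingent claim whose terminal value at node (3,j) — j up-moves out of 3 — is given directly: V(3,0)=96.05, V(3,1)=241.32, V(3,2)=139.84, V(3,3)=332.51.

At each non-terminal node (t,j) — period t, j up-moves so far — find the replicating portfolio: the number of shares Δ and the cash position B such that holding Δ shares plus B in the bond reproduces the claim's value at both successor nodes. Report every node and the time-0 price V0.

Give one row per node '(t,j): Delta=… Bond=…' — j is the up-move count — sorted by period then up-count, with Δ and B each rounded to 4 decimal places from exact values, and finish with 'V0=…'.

(0,0): Delta=1.4147 Bond=-119.3467
(1,0): Delta=-1.0446 Bond=283.0826
(1,1): Delta=1.5822 Bond=-189.7083
(2,0): Delta=2.5391 Bond=-231.9625
(2,1): Delta=-1.2887 Bond=408.7735
(2,2): Delta=1.7777 Bond=-297.6894
V0=148.0238

No-arbitrage ⇒ martingale measure with p* = (R−d)/(u−d) = 0.9143.
Terminal values V(3,·): V(3,0)=96.0500, V(3,1)=241.3200, V(3,2)=139.8400, V(3,3)=332.5100
(2,0): S=163.4661. Δ = (V_up−V_dn)/(S_up−S_dn) = (241.3200−96.0500)/(209.2366−152.0235) = 2.5391. V = [p*·241.3200 + (1−p*)·96.0500]/1.25 = 183.0946. B = V − Δ·S = -231.9625.
(2,1): S=224.9856. Δ = (V_up−V_dn)/(S_up−S_dn) = (139.8400−241.3200)/(287.9816−209.2366) = -1.2887. V = [p*·139.8400 + (1−p*)·241.3200]/1.25 = 118.8306. B = V − Δ·S = 408.7735.
(2,2): S=309.6576. Δ = (V_up−V_dn)/(S_up−S_dn) = (332.5100−139.8400)/(396.3617−287.9816) = 1.7777. V = [p*·332.5100 + (1−p*)·139.8400]/1.25 = 252.7963. B = V − Δ·S = -297.6894.
(1,0): S=175.7700. Δ = (V_up−V_dn)/(S_up−S_dn) = (118.8306−183.0946)/(224.9856−163.4661) = -1.0446. V = [p*·118.8306 + (1−p*)·183.0946]/1.25 = 99.4712. B = V − Δ·S = 283.0826.
(1,1): S=241.9200. Δ = (V_up−V_dn)/(S_up−S_dn) = (252.7963−118.8306)/(309.6576−224.9856) = 1.5822. V = [p*·252.7963 + (1−p*)·118.8306]/1.25 = 193.0509. B = V − Δ·S = -189.7083.
(0,0): S=189.0000. Δ = (V_up−V_dn)/(S_up−S_dn) = (193.0509−99.4712)/(241.9200−175.7700) = 1.4147. V = [p*·193.0509 + (1−p*)·99.4712]/1.25 = 148.0238. B = V − Δ·S = -119.3467.
Check: Δ(0,0)·S0 + B(0,0) = 148.0238 = V0.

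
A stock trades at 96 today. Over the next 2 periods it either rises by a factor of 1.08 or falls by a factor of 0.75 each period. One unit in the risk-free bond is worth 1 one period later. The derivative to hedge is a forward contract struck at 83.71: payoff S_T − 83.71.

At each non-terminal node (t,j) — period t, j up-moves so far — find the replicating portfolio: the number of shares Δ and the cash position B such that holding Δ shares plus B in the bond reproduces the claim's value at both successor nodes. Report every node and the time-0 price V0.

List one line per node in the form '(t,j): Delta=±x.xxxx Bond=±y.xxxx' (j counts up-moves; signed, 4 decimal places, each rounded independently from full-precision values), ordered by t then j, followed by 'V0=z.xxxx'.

Risk-neutral probability p* = (R−d)/(u−d) = (1−0.75)/(1.08−0.75) = 0.7576.
Terminal payoffs: V(2,0)=-29.7100, V(2,1)=-5.9500, V(2,2)=28.2644
Node (1,0) S=72.0000: V=(p*·-5.9500+(1−p*)·-29.7100)/1=-11.7100; Δ=(-5.9500−-29.7100)/(77.7600−54.0000)=1.0000; B=V−Δ·S=-83.7100
Node (1,1) S=103.6800: V=(p*·28.2644+(1−p*)·-5.9500)/1=19.9700; Δ=(28.2644−-5.9500)/(111.9744−77.7600)=1.0000; B=V−Δ·S=-83.7100
Node (0,0) S=96.0000: V=(p*·19.9700+(1−p*)·-11.7100)/1=12.2900; Δ=(19.9700−-11.7100)/(103.6800−72.0000)=1.0000; B=V−Δ·S=-83.7100
Each (Δ,B) replicates both successor values, so the strategy is self-financing and V0 is arbitrage-free.

(0,0): Delta=1.0000 Bond=-83.7100
(1,0): Delta=1.0000 Bond=-83.7100
(1,1): Delta=1.0000 Bond=-83.7100
V0=12.2900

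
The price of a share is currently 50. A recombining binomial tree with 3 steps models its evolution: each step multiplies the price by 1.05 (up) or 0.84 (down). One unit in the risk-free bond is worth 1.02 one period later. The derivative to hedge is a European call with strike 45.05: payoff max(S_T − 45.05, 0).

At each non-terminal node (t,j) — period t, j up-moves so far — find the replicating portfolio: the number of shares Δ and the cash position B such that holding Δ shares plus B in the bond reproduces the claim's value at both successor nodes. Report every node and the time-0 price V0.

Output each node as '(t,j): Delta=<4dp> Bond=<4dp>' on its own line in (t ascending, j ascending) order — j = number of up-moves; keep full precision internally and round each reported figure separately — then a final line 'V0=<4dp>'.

(0,0): Delta=0.8067 Bond=-32.3474
(1,0): Delta=0.1196 Bond=-4.1358
(1,1): Delta=0.8983 Bond=-37.8041
(2,0): Delta=0.0000 Bond=0.0000
(2,1): Delta=0.1355 Bond=-4.9216
(2,2): Delta=1.0000 Bond=-44.1667
V0=7.9866

Under the risk-neutral measure, an up-move has probability p* = (R−d)/(u−d) = 0.8571 and values discount at R = 1.02.
Terminal values V(3,·): V(3,0)=0.0000, V(3,1)=0.0000, V(3,2)=1.2550, V(3,3)=12.8313
Node (2,0) S=35.2800: V=(p*·0.0000+(1−p*)·0.0000)/1.02=0.0000; Δ=(0.0000−0.0000)/(37.0440−29.6352)=0.0000; B=V−Δ·S=0.0000
Node (2,1) S=44.1000: V=(p*·1.2550+(1−p*)·0.0000)/1.02=1.0546; Δ=(1.2550−0.0000)/(46.3050−37.0440)=0.1355; B=V−Δ·S=-4.9216
Node (2,2) S=55.1250: V=(p*·12.8313+(1−p*)·1.2550)/1.02=10.9583; Δ=(12.8313−1.2550)/(57.8813−46.3050)=1.0000; B=V−Δ·S=-44.1667
Node (1,0) S=42.0000: V=(p*·1.0546+(1−p*)·0.0000)/1.02=0.8862; Δ=(1.0546−0.0000)/(44.1000−35.2800)=0.1196; B=V−Δ·S=-4.1358
Node (1,1) S=52.5000: V=(p*·10.9583+(1−p*)·1.0546)/1.02=9.3564; Δ=(10.9583−1.0546)/(55.1250−44.1000)=0.8983; B=V−Δ·S=-37.8041
Node (0,0) S=50.0000: V=(p*·9.3564+(1−p*)·0.8862)/1.02=7.9866; Δ=(9.3564−0.8862)/(52.5000−42.0000)=0.8067; B=V−Δ·S=-32.3474
Check: Δ(0,0)·S0 + B(0,0) = 7.9866 = V0.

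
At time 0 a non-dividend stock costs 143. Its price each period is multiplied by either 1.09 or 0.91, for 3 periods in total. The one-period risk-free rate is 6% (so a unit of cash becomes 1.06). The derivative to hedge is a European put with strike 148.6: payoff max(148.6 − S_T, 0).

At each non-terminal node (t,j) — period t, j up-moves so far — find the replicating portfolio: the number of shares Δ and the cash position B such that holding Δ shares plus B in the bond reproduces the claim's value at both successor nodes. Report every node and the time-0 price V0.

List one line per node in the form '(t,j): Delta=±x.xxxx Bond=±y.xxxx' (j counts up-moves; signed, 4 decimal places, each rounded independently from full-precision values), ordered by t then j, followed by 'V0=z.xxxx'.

(0,0): Delta=-0.2080 Bond=31.0400
(1,0): Delta=-0.7984 Bond=109.7284
(1,1): Delta=-0.1094 Bond=17.5372
(2,0): Delta=-1.0000 Bond=140.1887
(2,1): Delta=-0.7647 Bond=111.5368
(2,2): Delta=0.0000 Bond=0.0000
V0=1.2971

Since d<R<u, set p* = (R−d)/(u−d) = 0.8333; price each node as the discounted p*-expectation of its children.
Payoff layer (t=3): V(3,0)=40.8393, V(3,1)=19.5241, V(3,2)=0.0000, V(3,3)=0.0000
(2,0): S=118.4183. Δ = (V_up−V_dn)/(S_up−S_dn) = (19.5241−40.8393)/(129.0759−107.7607) = -1.0000. V = [p*·19.5241 + (1−p*)·40.8393]/1.06 = 21.7704. B = V − Δ·S = 140.1887.
(2,1): S=141.8417. Δ = (V_up−V_dn)/(S_up−S_dn) = (0.0000−19.5241)/(154.6075−129.0759) = -0.7647. V = [p*·0.0000 + (1−p*)·19.5241]/1.06 = 3.0698. B = V − Δ·S = 111.5368.
(2,2): S=169.8983. Δ = (V_up−V_dn)/(S_up−S_dn) = (0.0000−0.0000)/(185.1891−154.6075) = 0.0000. V = [p*·0.0000 + (1−p*)·0.0000]/1.06 = 0.0000. B = V − Δ·S = 0.0000.
(1,0): S=130.1300. Δ = (V_up−V_dn)/(S_up−S_dn) = (3.0698−21.7704)/(141.8417−118.4183) = -0.7984. V = [p*·3.0698 + (1−p*)·21.7704]/1.06 = 5.8364. B = V − Δ·S = 109.7284.
(1,1): S=155.8700. Δ = (V_up−V_dn)/(S_up−S_dn) = (0.0000−3.0698)/(169.8983−141.8417) = -0.1094. V = [p*·0.0000 + (1−p*)·3.0698]/1.06 = 0.4827. B = V − Δ·S = 17.5372.
(0,0): S=143.0000. Δ = (V_up−V_dn)/(S_up−S_dn) = (0.4827−5.8364)/(155.8700−130.1300) = -0.2080. V = [p*·0.4827 + (1−p*)·5.8364]/1.06 = 1.2971. B = V − Δ·S = 31.0400.
Root portfolio cost Δ·143+B reproduces V0=1.2971.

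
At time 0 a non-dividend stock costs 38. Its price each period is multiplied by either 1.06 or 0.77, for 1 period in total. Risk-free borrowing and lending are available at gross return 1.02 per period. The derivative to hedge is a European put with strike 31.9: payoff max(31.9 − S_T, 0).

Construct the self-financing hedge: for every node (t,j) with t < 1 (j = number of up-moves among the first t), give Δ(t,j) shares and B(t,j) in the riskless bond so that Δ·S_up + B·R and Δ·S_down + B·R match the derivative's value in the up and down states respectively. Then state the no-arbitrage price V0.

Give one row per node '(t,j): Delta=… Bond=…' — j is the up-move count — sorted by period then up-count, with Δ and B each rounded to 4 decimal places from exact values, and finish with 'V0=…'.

(0,0): Delta=-0.2396 Bond=9.4604
V0=0.3570

The replicating-portfolio and risk-neutral prices coincide; use p* = (1.02−0.77)/(1.06−0.77) = 0.8621 for the latter.
Payoff layer (t=1): V(1,0)=2.6400, V(1,1)=0.0000
Node (0,0) S=38.0000: V=(p*·0.0000+(1−p*)·2.6400)/1.02=0.3570; Δ=(0.0000−2.6400)/(40.2800−29.2600)=-0.2396; B=V−Δ·S=9.4604
Root portfolio cost Δ·38+B reproduces V0=0.3570.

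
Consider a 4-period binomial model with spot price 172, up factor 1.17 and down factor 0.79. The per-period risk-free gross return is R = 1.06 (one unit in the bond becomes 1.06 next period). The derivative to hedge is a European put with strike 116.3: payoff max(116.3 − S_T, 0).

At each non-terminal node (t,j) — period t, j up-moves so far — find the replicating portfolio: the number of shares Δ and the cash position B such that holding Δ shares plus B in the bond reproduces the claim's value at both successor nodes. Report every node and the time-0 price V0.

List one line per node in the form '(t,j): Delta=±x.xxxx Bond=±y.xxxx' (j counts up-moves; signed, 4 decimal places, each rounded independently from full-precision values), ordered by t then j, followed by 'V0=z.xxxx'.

(0,0): Delta=-0.0492 Bond=9.6751
(1,0): Delta=-0.1677 Bond=26.3465
(1,1): Delta=-0.0167 Bond=3.7001
(2,0): Delta=-0.4964 Bond=63.2192
(2,1): Delta=-0.0772 Bond=13.5490
(2,2): Delta=0.0000 Bond=0.0000
(3,0): Delta=-1.0000 Bond=109.7170
(3,1): Delta=-0.3579 Bond=49.6141
(3,2): Delta=0.0000 Bond=0.0000
(3,3): Delta=0.0000 Bond=0.0000
V0=1.2070

The replicating-portfolio and risk-neutral prices coincide; use p* = (1.06−0.79)/(1.17−0.79) = 0.7105 for the latter.
Payoff layer (t=4): V(4,0)=49.3059, V(4,1)=17.0808, V(4,2)=0.0000, V(4,3)=0.0000, V(4,4)=0.0000
Node (3,0) S=84.8027: V=(p*·17.0808+(1−p*)·49.3059)/1.06=24.9143; Δ=(17.0808−49.3059)/(99.2192−66.9941)=-1.0000; B=V−Δ·S=109.7170
Node (3,1) S=125.5939: V=(p*·0.0000+(1−p*)·17.0808)/1.06=4.6646; Δ=(0.0000−17.0808)/(146.9448−99.2192)=-0.3579; B=V−Δ·S=49.6141
Node (3,2) S=186.0061: V=(p*·0.0000+(1−p*)·0.0000)/1.06=0.0000; Δ=(0.0000−0.0000)/(217.6272−146.9448)=0.0000; B=V−Δ·S=0.0000
Node (3,3) S=275.4774: V=(p*·0.0000+(1−p*)·0.0000)/1.06=0.0000; Δ=(0.0000−0.0000)/(322.3086−217.6272)=0.0000; B=V−Δ·S=0.0000
Node (2,0) S=107.3452: V=(p*·4.6646+(1−p*)·24.9143)/1.06=9.9305; Δ=(4.6646−24.9143)/(125.5939−84.8027)=-0.4964; B=V−Δ·S=63.2192
Node (2,1) S=158.9796: V=(p*·0.0000+(1−p*)·4.6646)/1.06=1.2738; Δ=(0.0000−4.6646)/(186.0061−125.5939)=-0.0772; B=V−Δ·S=13.5490
Node (2,2) S=235.4508: V=(p*·0.0000+(1−p*)·0.0000)/1.06=0.0000; Δ=(0.0000−0.0000)/(275.4774−186.0061)=0.0000; B=V−Δ·S=0.0000
Node (1,0) S=135.8800: V=(p*·1.2738+(1−p*)·9.9305)/1.06=3.5658; Δ=(1.2738−9.9305)/(158.9796−107.3452)=-0.1677; B=V−Δ·S=26.3465
Node (1,1) S=201.2400: V=(p*·0.0000+(1−p*)·1.2738)/1.06=0.3479; Δ=(0.0000−1.2738)/(235.4508−158.9796)=-0.0167; B=V−Δ·S=3.7001
Node (0,0) S=172.0000: V=(p*·0.3479+(1−p*)·3.5658)/1.06=1.2070; Δ=(0.3479−3.5658)/(201.2400−135.8800)=-0.0492; B=V−Δ·S=9.6751
Self-financing check: at every node Δ·S+B equals the discounted successor values.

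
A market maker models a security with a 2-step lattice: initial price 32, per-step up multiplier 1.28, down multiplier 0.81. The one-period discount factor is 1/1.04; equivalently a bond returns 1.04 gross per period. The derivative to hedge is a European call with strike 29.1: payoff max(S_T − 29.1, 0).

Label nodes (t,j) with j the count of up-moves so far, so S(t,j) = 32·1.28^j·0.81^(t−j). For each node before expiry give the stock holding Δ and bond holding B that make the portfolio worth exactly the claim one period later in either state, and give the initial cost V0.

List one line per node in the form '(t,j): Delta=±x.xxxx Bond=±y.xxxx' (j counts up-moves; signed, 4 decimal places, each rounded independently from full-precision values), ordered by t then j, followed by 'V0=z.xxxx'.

(0,0): Delta=0.7354 Bond=-16.4838
(1,0): Delta=0.3347 Bond=-6.7571
(1,1): Delta=1.0000 Bond=-27.9808
V0=7.0493

The replicating-portfolio and risk-neutral prices coincide; use p* = (1.04−0.81)/(1.28−0.81) = 0.4894 for the latter.
At expiry t=2: V(2,0)=0.0000, V(2,1)=4.0776, V(2,2)=23.3288
(1,0): S=25.9200. Δ = (V_up−V_dn)/(S_up−S_dn) = (4.0776−0.0000)/(33.1776−20.9952) = 0.3347. V = [p*·4.0776 + (1−p*)·0.0000]/1.04 = 1.9187. B = V − Δ·S = -6.7571.
(1,1): S=40.9600. Δ = (V_up−V_dn)/(S_up−S_dn) = (23.3288−4.0776)/(52.4288−33.1776) = 1.0000. V = [p*·23.3288 + (1−p*)·4.0776]/1.04 = 12.9792. B = V − Δ·S = -27.9808.
(0,0): S=32.0000. Δ = (V_up−V_dn)/(S_up−S_dn) = (12.9792−1.9187)/(40.9600−25.9200) = 0.7354. V = [p*·12.9792 + (1−p*)·1.9187]/1.04 = 7.0493. B = V − Δ·S = -16.4838.
Self-financing check: at every node Δ·S+B equals the discounted successor values.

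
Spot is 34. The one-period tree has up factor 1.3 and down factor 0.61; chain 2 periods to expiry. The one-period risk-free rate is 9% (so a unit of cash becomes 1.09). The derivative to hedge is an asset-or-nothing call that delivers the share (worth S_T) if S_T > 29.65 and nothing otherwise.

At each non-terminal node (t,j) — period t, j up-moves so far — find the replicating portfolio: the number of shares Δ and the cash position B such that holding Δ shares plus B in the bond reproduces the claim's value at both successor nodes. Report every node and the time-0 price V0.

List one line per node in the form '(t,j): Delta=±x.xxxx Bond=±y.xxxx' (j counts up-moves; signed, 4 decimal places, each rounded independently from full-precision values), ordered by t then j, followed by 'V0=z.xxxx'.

(0,0): Delta=1.5632 Bond=-29.7431
(1,0): Delta=0.0000 Bond=0.0000
(1,1): Delta=1.8841 Bond=-46.6036
V0=23.4044

Since d<R<u, set p* = (R−d)/(u−d) = 0.6957; price each node as the discounted p*-expectation of its children.
Terminal payoffs: V(2,0)=0.0000, V(2,1)=0.0000, V(2,2)=57.4600
(1,0): S=20.7400. Δ = (V_up−V_dn)/(S_up−S_dn) = (0.0000−0.0000)/(26.9620−12.6514) = 0.0000. V = [p*·0.0000 + (1−p*)·0.0000]/1.09 = 0.0000. B = V − Δ·S = 0.0000.
(1,1): S=44.2000. Δ = (V_up−V_dn)/(S_up−S_dn) = (57.4600−0.0000)/(57.4600−26.9620) = 1.8841. V = [p*·57.4600 + (1−p*)·0.0000]/1.09 = 36.6717. B = V − Δ·S = -46.6036.
(0,0): S=34.0000. Δ = (V_up−V_dn)/(S_up−S_dn) = (36.6717−0.0000)/(44.2000−20.7400) = 1.5632. V = [p*·36.6717 + (1−p*)·0.0000]/1.09 = 23.4044. B = V − Δ·S = -29.7431.
Each (Δ,B) replicates both successor values, so the strategy is self-financing and V0 is arbitrage-free.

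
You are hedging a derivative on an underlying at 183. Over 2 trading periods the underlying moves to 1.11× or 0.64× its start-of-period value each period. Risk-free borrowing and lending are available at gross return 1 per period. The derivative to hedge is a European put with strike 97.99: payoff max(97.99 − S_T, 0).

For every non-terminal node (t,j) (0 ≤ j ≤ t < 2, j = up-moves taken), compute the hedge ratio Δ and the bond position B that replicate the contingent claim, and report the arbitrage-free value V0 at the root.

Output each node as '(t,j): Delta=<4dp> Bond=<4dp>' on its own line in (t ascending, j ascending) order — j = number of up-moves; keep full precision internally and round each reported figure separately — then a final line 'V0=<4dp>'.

Since d<R<u, set p* = (R−d)/(u−d) = 0.7660; price each node as the discounted p*-expectation of its children.
Payoff layer (t=2): V(2,0)=23.0332, V(2,1)=0.0000, V(2,2)=0.0000
(1,0): S=117.1200. Δ = (V_up−V_dn)/(S_up−S_dn) = (0.0000−23.0332)/(130.0032−74.9568) = -0.4184. V = [p*·0.0000 + (1−p*)·23.0332]/1 = 5.3907. B = V − Δ·S = 54.3976.
(1,1): S=203.1300. Δ = (V_up−V_dn)/(S_up−S_dn) = (0.0000−0.0000)/(225.4743−130.0032) = 0.0000. V = [p*·0.0000 + (1−p*)·0.0000]/1 = 0.0000. B = V − Δ·S = 0.0000.
(0,0): S=183.0000. Δ = (V_up−V_dn)/(S_up−S_dn) = (0.0000−5.3907)/(203.1300−117.1200) = -0.0627. V = [p*·0.0000 + (1−p*)·5.3907]/1 = 1.2617. B = V − Δ·S = 12.7313.
The time-0 hedge costs 1.2617, which is the no-arbitrage price.

(0,0): Delta=-0.0627 Bond=12.7313
(1,0): Delta=-0.4184 Bond=54.3976
(1,1): Delta=0.0000 Bond=0.0000
V0=1.2617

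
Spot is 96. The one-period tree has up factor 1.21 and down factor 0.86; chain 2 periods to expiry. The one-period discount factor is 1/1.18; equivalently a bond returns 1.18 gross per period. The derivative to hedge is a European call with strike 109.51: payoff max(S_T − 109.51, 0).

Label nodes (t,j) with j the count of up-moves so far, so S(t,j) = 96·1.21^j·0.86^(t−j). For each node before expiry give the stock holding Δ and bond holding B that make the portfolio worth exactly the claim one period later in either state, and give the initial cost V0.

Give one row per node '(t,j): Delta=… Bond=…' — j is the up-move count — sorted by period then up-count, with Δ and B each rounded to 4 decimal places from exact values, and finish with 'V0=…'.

Under the risk-neutral measure, an up-move has probability p* = (R−d)/(u−d) = 0.9143 and values discount at R = 1.18.
Terminal values V(2,·): V(2,0)=0.0000, V(2,1)=0.0000, V(2,2)=31.0436
Node (1,0) S=82.5600: V=(p*·0.0000+(1−p*)·0.0000)/1.18=0.0000; Δ=(0.0000−0.0000)/(99.8976−71.0016)=0.0000; B=V−Δ·S=0.0000
Node (1,1) S=116.1600: V=(p*·31.0436+(1−p*)·0.0000)/1.18=24.0532; Δ=(31.0436−0.0000)/(140.5536−99.8976)=0.7636; B=V−Δ·S=-64.6428
Node (0,0) S=96.0000: V=(p*·24.0532+(1−p*)·0.0000)/1.18=18.6368; Δ=(24.0532−0.0000)/(116.1600−82.5600)=0.7159; B=V−Δ·S=-50.0865
Each (Δ,B) replicates both successor values, so the strategy is self-financing and V0 is arbitrage-free.

(0,0): Delta=0.7159 Bond=-50.0865
(1,0): Delta=0.0000 Bond=0.0000
(1,1): Delta=0.7636 Bond=-64.6428
V0=18.6368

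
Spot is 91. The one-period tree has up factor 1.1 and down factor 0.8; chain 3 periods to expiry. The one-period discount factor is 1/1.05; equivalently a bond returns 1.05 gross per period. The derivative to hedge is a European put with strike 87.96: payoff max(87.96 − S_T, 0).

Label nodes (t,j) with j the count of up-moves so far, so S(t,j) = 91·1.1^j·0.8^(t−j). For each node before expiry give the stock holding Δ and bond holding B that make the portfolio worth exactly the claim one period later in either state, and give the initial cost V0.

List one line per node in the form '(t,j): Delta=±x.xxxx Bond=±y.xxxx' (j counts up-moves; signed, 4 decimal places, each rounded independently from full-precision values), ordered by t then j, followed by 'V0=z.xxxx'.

Under the risk-neutral measure, an up-move has probability p* = (R−d)/(u−d) = 0.8333 and values discount at R = 1.05.
At expiry t=3: V(3,0)=41.3680, V(3,1)=23.8960, V(3,2)=0.0000, V(3,3)=0.0000
  t=2,j=0: stock 58.2400 → up 64.0640 (V=23.8960), down 46.5920 (V=41.3680). Price 25.5314; hedge Δ=-1.0000, bond B=83.7714.
  t=2,j=1: stock 80.0800 → up 88.0880 (V=0.0000), down 64.0640 (V=23.8960). Price 3.7930; hedge Δ=-0.9947, bond B=83.4463.
  t=2,j=2: stock 110.1100 → up 121.1210 (V=0.0000), down 88.0880 (V=0.0000). Price 0.0000; hedge Δ=0.0000, bond B=0.0000.
  t=1,j=0: stock 72.8000 → up 80.0800 (V=3.7930), down 58.2400 (V=25.5314). Price 7.0629; hedge Δ=-0.9953, bond B=79.5243.
  t=1,j=1: stock 100.1000 → up 110.1100 (V=0.0000), down 80.0800 (V=3.7930). Price 0.6021; hedge Δ=-0.1263, bond B=13.2455.
  t=0,j=0: stock 91.0000 → up 100.1000 (V=0.6021), down 72.8000 (V=7.0629). Price 1.5989; hedge Δ=-0.2367, bond B=23.1352.
The time-0 hedge costs 1.5989, which is the no-arbitrage price.

(0,0): Delta=-0.2367 Bond=23.1352
(1,0): Delta=-0.9953 Bond=79.5243
(1,1): Delta=-0.1263 Bond=13.2455
(2,0): Delta=-1.0000 Bond=83.7714
(2,1): Delta=-0.9947 Bond=83.4463
(2,2): Delta=0.0000 Bond=0.0000
V0=1.5989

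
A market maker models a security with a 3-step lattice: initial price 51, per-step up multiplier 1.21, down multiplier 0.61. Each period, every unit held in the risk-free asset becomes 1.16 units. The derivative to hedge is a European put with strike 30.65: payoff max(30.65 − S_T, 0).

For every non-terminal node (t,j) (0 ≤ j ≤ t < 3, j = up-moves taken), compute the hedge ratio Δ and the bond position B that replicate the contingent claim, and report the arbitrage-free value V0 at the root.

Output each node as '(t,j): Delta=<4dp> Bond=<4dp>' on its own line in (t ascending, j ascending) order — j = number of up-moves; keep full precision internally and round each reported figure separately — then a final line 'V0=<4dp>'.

(0,0): Delta=-0.0304 Bond=1.6538
(1,0): Delta=-0.3693 Bond=12.4597
(1,1): Delta=-0.0149 Bond=0.9601
(2,0): Delta=-1.0000 Bond=26.4224
(2,1): Delta=-0.3404 Bond=13.3651
(2,2): Delta=0.0000 Bond=0.0000
V0=0.1011

Risk-neutral probability p* = (R−d)/(u−d) = (1.16−0.61)/(1.21−0.61) = 0.9167.
Terminal payoffs: V(3,0)=19.0740, V(3,1)=7.6877, V(3,2)=0.0000, V(3,3)=0.0000
Node (2,0) S=18.9771: V=(p*·7.6877+(1−p*)·19.0740)/1.16=7.4453; Δ=(7.6877−19.0740)/(22.9623−11.5760)=-1.0000; B=V−Δ·S=26.4224
Node (2,1) S=37.6431: V=(p*·0.0000+(1−p*)·7.6877)/1.16=0.5523; Δ=(0.0000−7.6877)/(45.5482−22.9623)=-0.3404; B=V−Δ·S=13.3651
Node (2,2) S=74.6691: V=(p*·0.0000+(1−p*)·0.0000)/1.16=0.0000; Δ=(0.0000−0.0000)/(90.3496−45.5482)=0.0000; B=V−Δ·S=0.0000
Node (1,0) S=31.1100: V=(p*·0.5523+(1−p*)·7.4453)/1.16=0.9713; Δ=(0.5523−7.4453)/(37.6431−18.9771)=-0.3693; B=V−Δ·S=12.4597
Node (1,1) S=61.7100: V=(p*·0.0000+(1−p*)·0.5523)/1.16=0.0397; Δ=(0.0000−0.5523)/(74.6691−37.6431)=-0.0149; B=V−Δ·S=0.9601
Node (0,0) S=51.0000: V=(p*·0.0397+(1−p*)·0.9713)/1.16=0.1011; Δ=(0.0397−0.9713)/(61.7100−31.1100)=-0.0304; B=V−Δ·S=1.6538
Each (Δ,B) replicates both successor values, so the strategy is self-financing and V0 is arbitrage-free.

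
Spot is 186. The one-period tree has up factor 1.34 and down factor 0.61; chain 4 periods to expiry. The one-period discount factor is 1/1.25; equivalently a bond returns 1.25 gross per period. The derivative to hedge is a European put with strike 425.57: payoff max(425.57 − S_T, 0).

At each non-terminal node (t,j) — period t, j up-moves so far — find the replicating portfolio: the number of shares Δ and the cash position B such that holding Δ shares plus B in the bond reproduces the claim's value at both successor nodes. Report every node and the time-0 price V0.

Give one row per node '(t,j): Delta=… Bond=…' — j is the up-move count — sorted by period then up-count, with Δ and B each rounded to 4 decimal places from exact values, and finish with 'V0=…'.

Since d<R<u, set p* = (R−d)/(u−d) = 0.8767; price each node as the discounted p*-expectation of its children.
Payoff layer (t=4): V(4,0)=399.8167, V(4,1)=368.9973, V(4,2)=301.2954, V(4,3)=152.5734, V(4,4)=0.0000
Node (3,0) S=42.2185: V=(p*·368.9973+(1−p*)·399.8167)/1.25=298.2375; Δ=(368.9973−399.8167)/(56.5727−25.7533)=-1.0000; B=V−Δ·S=340.4560
Node (3,1) S=92.7422: V=(p*·301.2954+(1−p*)·368.9973)/1.25=247.7138; Δ=(301.2954−368.9973)/(124.2746−56.5727)=-1.0000; B=V−Δ·S=340.4560
Node (3,2) S=203.7288: V=(p*·152.5734+(1−p*)·301.2954)/1.25=136.7272; Δ=(152.5734−301.2954)/(272.9966−124.2746)=-1.0000; B=V−Δ·S=340.4560
Node (3,3) S=447.5353: V=(p*·0.0000+(1−p*)·152.5734)/1.25=15.0483; Δ=(0.0000−152.5734)/(599.6974−272.9966)=-0.4670; B=V−Δ·S=224.0531
Node (2,0) S=69.2106: V=(p*·247.7138+(1−p*)·298.2375)/1.25=203.1542; Δ=(247.7138−298.2375)/(92.7422−42.2185)=-1.0000; B=V−Δ·S=272.3648
Node (2,1) S=152.0364: V=(p*·136.7272+(1−p*)·247.7138)/1.25=120.3284; Δ=(136.7272−247.7138)/(203.7288−92.7422)=-1.0000; B=V−Δ·S=272.3648
Node (2,2) S=333.9816: V=(p*·15.0483+(1−p*)·136.7272)/1.25=24.0399; Δ=(15.0483−136.7272)/(447.5353−203.7288)=-0.4991; B=V−Δ·S=190.7233
Node (1,0) S=113.4600: V=(p*·120.3284+(1−p*)·203.1542)/1.25=104.4318; Δ=(120.3284−203.1542)/(152.0364−69.2106)=-1.0000; B=V−Δ·S=217.8918
Node (1,1) S=249.2400: V=(p*·24.0399+(1−p*)·120.3284)/1.25=28.7289; Δ=(24.0399−120.3284)/(333.9816−152.0364)=-0.5292; B=V−Δ·S=160.6309
Node (0,0) S=186.0000: V=(p*·28.7289+(1−p*)·104.4318)/1.25=30.4497; Δ=(28.7289−104.4318)/(249.2400−113.4600)=-0.5575; B=V−Δ·S=134.1524
Each (Δ,B) replicates both successor values, so the strategy is self-financing and V0 is arbitrage-free.

(0,0): Delta=-0.5575 Bond=134.1524
(1,0): Delta=-1.0000 Bond=217.8918
(1,1): Delta=-0.5292 Bond=160.6309
(2,0): Delta=-1.0000 Bond=272.3648
(2,1): Delta=-1.0000 Bond=272.3648
(2,2): Delta=-0.4991 Bond=190.7233
(3,0): Delta=-1.0000 Bond=340.4560
(3,1): Delta=-1.0000 Bond=340.4560
(3,2): Delta=-1.0000 Bond=340.4560
(3,3): Delta=-0.4670 Bond=224.0531
V0=30.4497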